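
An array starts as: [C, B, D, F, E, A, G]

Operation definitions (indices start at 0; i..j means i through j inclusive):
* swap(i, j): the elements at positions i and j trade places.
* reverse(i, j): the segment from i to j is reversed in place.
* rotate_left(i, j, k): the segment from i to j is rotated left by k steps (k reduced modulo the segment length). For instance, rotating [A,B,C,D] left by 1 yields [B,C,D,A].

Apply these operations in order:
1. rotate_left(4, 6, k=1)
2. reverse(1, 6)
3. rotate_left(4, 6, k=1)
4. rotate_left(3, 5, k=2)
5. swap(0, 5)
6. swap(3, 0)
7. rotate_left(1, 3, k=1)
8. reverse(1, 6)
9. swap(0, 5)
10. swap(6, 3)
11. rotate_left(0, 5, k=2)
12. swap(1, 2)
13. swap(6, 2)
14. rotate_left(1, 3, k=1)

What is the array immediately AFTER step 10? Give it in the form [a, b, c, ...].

After 1 (rotate_left(4, 6, k=1)): [C, B, D, F, A, G, E]
After 2 (reverse(1, 6)): [C, E, G, A, F, D, B]
After 3 (rotate_left(4, 6, k=1)): [C, E, G, A, D, B, F]
After 4 (rotate_left(3, 5, k=2)): [C, E, G, B, A, D, F]
After 5 (swap(0, 5)): [D, E, G, B, A, C, F]
After 6 (swap(3, 0)): [B, E, G, D, A, C, F]
After 7 (rotate_left(1, 3, k=1)): [B, G, D, E, A, C, F]
After 8 (reverse(1, 6)): [B, F, C, A, E, D, G]
After 9 (swap(0, 5)): [D, F, C, A, E, B, G]
After 10 (swap(6, 3)): [D, F, C, G, E, B, A]

Answer: [D, F, C, G, E, B, A]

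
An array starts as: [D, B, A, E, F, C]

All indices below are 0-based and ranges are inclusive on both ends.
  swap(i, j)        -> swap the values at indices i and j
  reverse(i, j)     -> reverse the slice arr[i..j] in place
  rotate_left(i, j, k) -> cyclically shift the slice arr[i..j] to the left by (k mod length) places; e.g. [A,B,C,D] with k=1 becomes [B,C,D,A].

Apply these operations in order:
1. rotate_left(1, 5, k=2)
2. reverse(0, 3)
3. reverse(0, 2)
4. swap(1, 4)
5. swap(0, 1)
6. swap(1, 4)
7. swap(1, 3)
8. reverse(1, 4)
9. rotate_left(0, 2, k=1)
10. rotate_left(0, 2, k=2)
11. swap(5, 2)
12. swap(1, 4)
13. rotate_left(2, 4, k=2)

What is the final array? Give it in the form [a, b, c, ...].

After 1 (rotate_left(1, 5, k=2)): [D, E, F, C, B, A]
After 2 (reverse(0, 3)): [C, F, E, D, B, A]
After 3 (reverse(0, 2)): [E, F, C, D, B, A]
After 4 (swap(1, 4)): [E, B, C, D, F, A]
After 5 (swap(0, 1)): [B, E, C, D, F, A]
After 6 (swap(1, 4)): [B, F, C, D, E, A]
After 7 (swap(1, 3)): [B, D, C, F, E, A]
After 8 (reverse(1, 4)): [B, E, F, C, D, A]
After 9 (rotate_left(0, 2, k=1)): [E, F, B, C, D, A]
After 10 (rotate_left(0, 2, k=2)): [B, E, F, C, D, A]
After 11 (swap(5, 2)): [B, E, A, C, D, F]
After 12 (swap(1, 4)): [B, D, A, C, E, F]
After 13 (rotate_left(2, 4, k=2)): [B, D, E, A, C, F]

Answer: [B, D, E, A, C, F]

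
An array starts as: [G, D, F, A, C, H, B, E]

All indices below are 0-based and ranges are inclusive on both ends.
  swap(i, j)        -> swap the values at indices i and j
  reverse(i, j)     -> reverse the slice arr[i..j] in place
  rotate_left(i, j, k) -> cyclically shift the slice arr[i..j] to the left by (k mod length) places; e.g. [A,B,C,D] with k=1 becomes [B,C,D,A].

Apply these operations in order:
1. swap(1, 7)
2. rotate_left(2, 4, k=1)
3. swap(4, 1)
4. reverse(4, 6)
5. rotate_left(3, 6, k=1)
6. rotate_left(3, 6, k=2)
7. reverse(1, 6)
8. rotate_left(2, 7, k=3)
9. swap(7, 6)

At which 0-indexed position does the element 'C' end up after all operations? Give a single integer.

Answer: 7

Derivation:
After 1 (swap(1, 7)): [G, E, F, A, C, H, B, D]
After 2 (rotate_left(2, 4, k=1)): [G, E, A, C, F, H, B, D]
After 3 (swap(4, 1)): [G, F, A, C, E, H, B, D]
After 4 (reverse(4, 6)): [G, F, A, C, B, H, E, D]
After 5 (rotate_left(3, 6, k=1)): [G, F, A, B, H, E, C, D]
After 6 (rotate_left(3, 6, k=2)): [G, F, A, E, C, B, H, D]
After 7 (reverse(1, 6)): [G, H, B, C, E, A, F, D]
After 8 (rotate_left(2, 7, k=3)): [G, H, A, F, D, B, C, E]
After 9 (swap(7, 6)): [G, H, A, F, D, B, E, C]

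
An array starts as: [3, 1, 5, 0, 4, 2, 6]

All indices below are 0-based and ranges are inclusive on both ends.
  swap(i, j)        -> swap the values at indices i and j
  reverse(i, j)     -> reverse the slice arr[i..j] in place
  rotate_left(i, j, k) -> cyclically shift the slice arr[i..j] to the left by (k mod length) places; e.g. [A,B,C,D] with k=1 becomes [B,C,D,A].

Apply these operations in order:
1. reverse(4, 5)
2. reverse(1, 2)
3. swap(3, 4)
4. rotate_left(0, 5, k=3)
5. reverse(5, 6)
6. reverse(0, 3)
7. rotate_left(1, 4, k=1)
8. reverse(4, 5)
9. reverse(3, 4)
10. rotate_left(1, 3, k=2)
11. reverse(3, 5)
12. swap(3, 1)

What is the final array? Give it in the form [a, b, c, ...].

After 1 (reverse(4, 5)): [3, 1, 5, 0, 2, 4, 6]
After 2 (reverse(1, 2)): [3, 5, 1, 0, 2, 4, 6]
After 3 (swap(3, 4)): [3, 5, 1, 2, 0, 4, 6]
After 4 (rotate_left(0, 5, k=3)): [2, 0, 4, 3, 5, 1, 6]
After 5 (reverse(5, 6)): [2, 0, 4, 3, 5, 6, 1]
After 6 (reverse(0, 3)): [3, 4, 0, 2, 5, 6, 1]
After 7 (rotate_left(1, 4, k=1)): [3, 0, 2, 5, 4, 6, 1]
After 8 (reverse(4, 5)): [3, 0, 2, 5, 6, 4, 1]
After 9 (reverse(3, 4)): [3, 0, 2, 6, 5, 4, 1]
After 10 (rotate_left(1, 3, k=2)): [3, 6, 0, 2, 5, 4, 1]
After 11 (reverse(3, 5)): [3, 6, 0, 4, 5, 2, 1]
After 12 (swap(3, 1)): [3, 4, 0, 6, 5, 2, 1]

Answer: [3, 4, 0, 6, 5, 2, 1]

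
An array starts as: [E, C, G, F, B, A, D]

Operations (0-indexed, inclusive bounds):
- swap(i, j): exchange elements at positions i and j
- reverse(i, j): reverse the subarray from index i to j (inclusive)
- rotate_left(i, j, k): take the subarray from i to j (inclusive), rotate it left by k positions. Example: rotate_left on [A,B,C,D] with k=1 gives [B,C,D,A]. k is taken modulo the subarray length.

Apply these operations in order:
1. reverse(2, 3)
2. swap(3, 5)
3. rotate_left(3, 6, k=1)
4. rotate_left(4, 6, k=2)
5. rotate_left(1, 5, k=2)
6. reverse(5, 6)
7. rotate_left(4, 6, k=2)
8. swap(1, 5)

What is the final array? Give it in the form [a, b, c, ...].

After 1 (reverse(2, 3)): [E, C, F, G, B, A, D]
After 2 (swap(3, 5)): [E, C, F, A, B, G, D]
After 3 (rotate_left(3, 6, k=1)): [E, C, F, B, G, D, A]
After 4 (rotate_left(4, 6, k=2)): [E, C, F, B, A, G, D]
After 5 (rotate_left(1, 5, k=2)): [E, B, A, G, C, F, D]
After 6 (reverse(5, 6)): [E, B, A, G, C, D, F]
After 7 (rotate_left(4, 6, k=2)): [E, B, A, G, F, C, D]
After 8 (swap(1, 5)): [E, C, A, G, F, B, D]

Answer: [E, C, A, G, F, B, D]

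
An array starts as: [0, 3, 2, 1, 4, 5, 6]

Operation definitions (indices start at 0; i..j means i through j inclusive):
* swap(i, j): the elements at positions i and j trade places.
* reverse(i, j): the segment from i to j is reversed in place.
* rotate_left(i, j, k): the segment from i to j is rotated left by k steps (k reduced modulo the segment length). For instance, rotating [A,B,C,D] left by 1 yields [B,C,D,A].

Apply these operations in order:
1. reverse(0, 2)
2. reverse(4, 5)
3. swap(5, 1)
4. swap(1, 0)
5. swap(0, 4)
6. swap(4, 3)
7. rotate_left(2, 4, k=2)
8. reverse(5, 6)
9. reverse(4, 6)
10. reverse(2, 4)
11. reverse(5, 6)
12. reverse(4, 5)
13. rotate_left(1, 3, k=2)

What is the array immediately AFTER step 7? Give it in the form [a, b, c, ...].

Answer: [5, 2, 1, 0, 4, 3, 6]

Derivation:
After 1 (reverse(0, 2)): [2, 3, 0, 1, 4, 5, 6]
After 2 (reverse(4, 5)): [2, 3, 0, 1, 5, 4, 6]
After 3 (swap(5, 1)): [2, 4, 0, 1, 5, 3, 6]
After 4 (swap(1, 0)): [4, 2, 0, 1, 5, 3, 6]
After 5 (swap(0, 4)): [5, 2, 0, 1, 4, 3, 6]
After 6 (swap(4, 3)): [5, 2, 0, 4, 1, 3, 6]
After 7 (rotate_left(2, 4, k=2)): [5, 2, 1, 0, 4, 3, 6]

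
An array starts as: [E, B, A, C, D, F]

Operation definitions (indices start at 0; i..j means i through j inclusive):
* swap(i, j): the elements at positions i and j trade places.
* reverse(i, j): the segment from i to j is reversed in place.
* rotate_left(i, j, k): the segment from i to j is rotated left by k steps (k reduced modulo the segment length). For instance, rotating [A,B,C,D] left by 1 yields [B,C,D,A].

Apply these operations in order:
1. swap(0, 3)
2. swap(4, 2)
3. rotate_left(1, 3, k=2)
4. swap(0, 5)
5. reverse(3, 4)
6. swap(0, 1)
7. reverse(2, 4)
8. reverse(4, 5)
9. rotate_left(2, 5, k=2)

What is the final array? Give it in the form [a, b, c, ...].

After 1 (swap(0, 3)): [C, B, A, E, D, F]
After 2 (swap(4, 2)): [C, B, D, E, A, F]
After 3 (rotate_left(1, 3, k=2)): [C, E, B, D, A, F]
After 4 (swap(0, 5)): [F, E, B, D, A, C]
After 5 (reverse(3, 4)): [F, E, B, A, D, C]
After 6 (swap(0, 1)): [E, F, B, A, D, C]
After 7 (reverse(2, 4)): [E, F, D, A, B, C]
After 8 (reverse(4, 5)): [E, F, D, A, C, B]
After 9 (rotate_left(2, 5, k=2)): [E, F, C, B, D, A]

Answer: [E, F, C, B, D, A]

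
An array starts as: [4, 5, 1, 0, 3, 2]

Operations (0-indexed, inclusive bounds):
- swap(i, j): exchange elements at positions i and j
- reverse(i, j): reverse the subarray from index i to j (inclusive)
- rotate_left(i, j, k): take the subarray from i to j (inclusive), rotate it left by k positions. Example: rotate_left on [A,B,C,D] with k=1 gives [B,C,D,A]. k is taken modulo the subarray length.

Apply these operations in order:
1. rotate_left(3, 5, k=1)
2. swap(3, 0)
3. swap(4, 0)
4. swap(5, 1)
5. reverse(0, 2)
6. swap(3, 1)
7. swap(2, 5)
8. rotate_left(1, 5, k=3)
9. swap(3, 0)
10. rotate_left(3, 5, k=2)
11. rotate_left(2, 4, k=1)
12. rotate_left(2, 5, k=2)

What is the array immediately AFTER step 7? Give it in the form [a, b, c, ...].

After 1 (rotate_left(3, 5, k=1)): [4, 5, 1, 3, 2, 0]
After 2 (swap(3, 0)): [3, 5, 1, 4, 2, 0]
After 3 (swap(4, 0)): [2, 5, 1, 4, 3, 0]
After 4 (swap(5, 1)): [2, 0, 1, 4, 3, 5]
After 5 (reverse(0, 2)): [1, 0, 2, 4, 3, 5]
After 6 (swap(3, 1)): [1, 4, 2, 0, 3, 5]
After 7 (swap(2, 5)): [1, 4, 5, 0, 3, 2]

Answer: [1, 4, 5, 0, 3, 2]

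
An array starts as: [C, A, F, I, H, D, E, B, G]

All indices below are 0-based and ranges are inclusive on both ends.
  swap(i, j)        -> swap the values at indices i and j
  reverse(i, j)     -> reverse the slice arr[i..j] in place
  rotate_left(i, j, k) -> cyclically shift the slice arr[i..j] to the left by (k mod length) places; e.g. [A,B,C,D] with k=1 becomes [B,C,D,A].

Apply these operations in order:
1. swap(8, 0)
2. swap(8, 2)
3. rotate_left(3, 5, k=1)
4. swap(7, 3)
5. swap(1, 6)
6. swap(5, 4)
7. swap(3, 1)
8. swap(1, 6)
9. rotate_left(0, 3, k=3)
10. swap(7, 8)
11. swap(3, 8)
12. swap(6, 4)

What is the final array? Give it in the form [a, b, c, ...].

After 1 (swap(8, 0)): [G, A, F, I, H, D, E, B, C]
After 2 (swap(8, 2)): [G, A, C, I, H, D, E, B, F]
After 3 (rotate_left(3, 5, k=1)): [G, A, C, H, D, I, E, B, F]
After 4 (swap(7, 3)): [G, A, C, B, D, I, E, H, F]
After 5 (swap(1, 6)): [G, E, C, B, D, I, A, H, F]
After 6 (swap(5, 4)): [G, E, C, B, I, D, A, H, F]
After 7 (swap(3, 1)): [G, B, C, E, I, D, A, H, F]
After 8 (swap(1, 6)): [G, A, C, E, I, D, B, H, F]
After 9 (rotate_left(0, 3, k=3)): [E, G, A, C, I, D, B, H, F]
After 10 (swap(7, 8)): [E, G, A, C, I, D, B, F, H]
After 11 (swap(3, 8)): [E, G, A, H, I, D, B, F, C]
After 12 (swap(6, 4)): [E, G, A, H, B, D, I, F, C]

Answer: [E, G, A, H, B, D, I, F, C]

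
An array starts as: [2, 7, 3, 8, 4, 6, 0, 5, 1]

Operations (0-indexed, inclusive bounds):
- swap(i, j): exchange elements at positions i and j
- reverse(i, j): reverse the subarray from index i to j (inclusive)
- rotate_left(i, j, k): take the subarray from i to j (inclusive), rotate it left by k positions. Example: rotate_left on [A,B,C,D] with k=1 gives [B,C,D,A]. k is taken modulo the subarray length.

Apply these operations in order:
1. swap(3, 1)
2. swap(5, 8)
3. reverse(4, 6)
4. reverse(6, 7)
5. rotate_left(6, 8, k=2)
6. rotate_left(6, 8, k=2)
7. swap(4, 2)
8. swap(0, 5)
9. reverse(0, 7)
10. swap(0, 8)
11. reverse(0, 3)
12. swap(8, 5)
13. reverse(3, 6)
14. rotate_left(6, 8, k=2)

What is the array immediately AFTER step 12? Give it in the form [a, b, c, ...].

After 1 (swap(3, 1)): [2, 8, 3, 7, 4, 6, 0, 5, 1]
After 2 (swap(5, 8)): [2, 8, 3, 7, 4, 1, 0, 5, 6]
After 3 (reverse(4, 6)): [2, 8, 3, 7, 0, 1, 4, 5, 6]
After 4 (reverse(6, 7)): [2, 8, 3, 7, 0, 1, 5, 4, 6]
After 5 (rotate_left(6, 8, k=2)): [2, 8, 3, 7, 0, 1, 6, 5, 4]
After 6 (rotate_left(6, 8, k=2)): [2, 8, 3, 7, 0, 1, 4, 6, 5]
After 7 (swap(4, 2)): [2, 8, 0, 7, 3, 1, 4, 6, 5]
After 8 (swap(0, 5)): [1, 8, 0, 7, 3, 2, 4, 6, 5]
After 9 (reverse(0, 7)): [6, 4, 2, 3, 7, 0, 8, 1, 5]
After 10 (swap(0, 8)): [5, 4, 2, 3, 7, 0, 8, 1, 6]
After 11 (reverse(0, 3)): [3, 2, 4, 5, 7, 0, 8, 1, 6]
After 12 (swap(8, 5)): [3, 2, 4, 5, 7, 6, 8, 1, 0]

Answer: [3, 2, 4, 5, 7, 6, 8, 1, 0]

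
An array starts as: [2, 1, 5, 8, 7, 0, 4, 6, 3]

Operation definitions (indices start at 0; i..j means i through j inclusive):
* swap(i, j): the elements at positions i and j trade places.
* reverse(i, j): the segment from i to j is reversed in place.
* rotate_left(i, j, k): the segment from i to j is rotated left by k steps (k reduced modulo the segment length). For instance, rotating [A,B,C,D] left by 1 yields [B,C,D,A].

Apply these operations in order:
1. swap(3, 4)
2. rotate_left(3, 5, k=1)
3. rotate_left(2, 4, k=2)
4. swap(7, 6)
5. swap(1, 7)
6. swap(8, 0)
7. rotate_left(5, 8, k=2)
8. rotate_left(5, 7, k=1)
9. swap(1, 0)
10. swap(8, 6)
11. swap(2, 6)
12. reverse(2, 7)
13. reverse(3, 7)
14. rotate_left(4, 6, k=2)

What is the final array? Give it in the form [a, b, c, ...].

Answer: [4, 3, 1, 6, 2, 5, 8, 0, 7]

Derivation:
After 1 (swap(3, 4)): [2, 1, 5, 7, 8, 0, 4, 6, 3]
After 2 (rotate_left(3, 5, k=1)): [2, 1, 5, 8, 0, 7, 4, 6, 3]
After 3 (rotate_left(2, 4, k=2)): [2, 1, 0, 5, 8, 7, 4, 6, 3]
After 4 (swap(7, 6)): [2, 1, 0, 5, 8, 7, 6, 4, 3]
After 5 (swap(1, 7)): [2, 4, 0, 5, 8, 7, 6, 1, 3]
After 6 (swap(8, 0)): [3, 4, 0, 5, 8, 7, 6, 1, 2]
After 7 (rotate_left(5, 8, k=2)): [3, 4, 0, 5, 8, 1, 2, 7, 6]
After 8 (rotate_left(5, 7, k=1)): [3, 4, 0, 5, 8, 2, 7, 1, 6]
After 9 (swap(1, 0)): [4, 3, 0, 5, 8, 2, 7, 1, 6]
After 10 (swap(8, 6)): [4, 3, 0, 5, 8, 2, 6, 1, 7]
After 11 (swap(2, 6)): [4, 3, 6, 5, 8, 2, 0, 1, 7]
After 12 (reverse(2, 7)): [4, 3, 1, 0, 2, 8, 5, 6, 7]
After 13 (reverse(3, 7)): [4, 3, 1, 6, 5, 8, 2, 0, 7]
After 14 (rotate_left(4, 6, k=2)): [4, 3, 1, 6, 2, 5, 8, 0, 7]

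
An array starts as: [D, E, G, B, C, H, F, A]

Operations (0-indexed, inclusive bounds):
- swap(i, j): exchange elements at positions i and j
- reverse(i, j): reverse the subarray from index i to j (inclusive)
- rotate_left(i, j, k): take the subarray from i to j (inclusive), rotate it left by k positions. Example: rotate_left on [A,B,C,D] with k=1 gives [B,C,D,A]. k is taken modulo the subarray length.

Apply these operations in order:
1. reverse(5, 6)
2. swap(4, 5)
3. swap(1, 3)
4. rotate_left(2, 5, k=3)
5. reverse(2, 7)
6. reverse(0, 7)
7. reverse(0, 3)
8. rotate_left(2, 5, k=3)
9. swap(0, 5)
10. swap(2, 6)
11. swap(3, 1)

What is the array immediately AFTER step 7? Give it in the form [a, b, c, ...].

After 1 (reverse(5, 6)): [D, E, G, B, C, F, H, A]
After 2 (swap(4, 5)): [D, E, G, B, F, C, H, A]
After 3 (swap(1, 3)): [D, B, G, E, F, C, H, A]
After 4 (rotate_left(2, 5, k=3)): [D, B, C, G, E, F, H, A]
After 5 (reverse(2, 7)): [D, B, A, H, F, E, G, C]
After 6 (reverse(0, 7)): [C, G, E, F, H, A, B, D]
After 7 (reverse(0, 3)): [F, E, G, C, H, A, B, D]

Answer: [F, E, G, C, H, A, B, D]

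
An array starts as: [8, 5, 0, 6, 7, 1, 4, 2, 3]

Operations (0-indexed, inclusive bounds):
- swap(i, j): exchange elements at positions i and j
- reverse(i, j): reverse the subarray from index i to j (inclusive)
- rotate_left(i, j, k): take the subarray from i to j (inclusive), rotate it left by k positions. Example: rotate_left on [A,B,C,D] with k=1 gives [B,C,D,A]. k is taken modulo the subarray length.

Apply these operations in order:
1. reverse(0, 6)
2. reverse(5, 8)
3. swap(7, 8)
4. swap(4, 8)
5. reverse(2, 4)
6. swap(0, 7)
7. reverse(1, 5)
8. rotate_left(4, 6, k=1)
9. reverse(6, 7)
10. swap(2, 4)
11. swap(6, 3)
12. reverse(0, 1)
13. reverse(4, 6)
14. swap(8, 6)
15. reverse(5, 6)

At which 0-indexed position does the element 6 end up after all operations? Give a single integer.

After 1 (reverse(0, 6)): [4, 1, 7, 6, 0, 5, 8, 2, 3]
After 2 (reverse(5, 8)): [4, 1, 7, 6, 0, 3, 2, 8, 5]
After 3 (swap(7, 8)): [4, 1, 7, 6, 0, 3, 2, 5, 8]
After 4 (swap(4, 8)): [4, 1, 7, 6, 8, 3, 2, 5, 0]
After 5 (reverse(2, 4)): [4, 1, 8, 6, 7, 3, 2, 5, 0]
After 6 (swap(0, 7)): [5, 1, 8, 6, 7, 3, 2, 4, 0]
After 7 (reverse(1, 5)): [5, 3, 7, 6, 8, 1, 2, 4, 0]
After 8 (rotate_left(4, 6, k=1)): [5, 3, 7, 6, 1, 2, 8, 4, 0]
After 9 (reverse(6, 7)): [5, 3, 7, 6, 1, 2, 4, 8, 0]
After 10 (swap(2, 4)): [5, 3, 1, 6, 7, 2, 4, 8, 0]
After 11 (swap(6, 3)): [5, 3, 1, 4, 7, 2, 6, 8, 0]
After 12 (reverse(0, 1)): [3, 5, 1, 4, 7, 2, 6, 8, 0]
After 13 (reverse(4, 6)): [3, 5, 1, 4, 6, 2, 7, 8, 0]
After 14 (swap(8, 6)): [3, 5, 1, 4, 6, 2, 0, 8, 7]
After 15 (reverse(5, 6)): [3, 5, 1, 4, 6, 0, 2, 8, 7]

Answer: 4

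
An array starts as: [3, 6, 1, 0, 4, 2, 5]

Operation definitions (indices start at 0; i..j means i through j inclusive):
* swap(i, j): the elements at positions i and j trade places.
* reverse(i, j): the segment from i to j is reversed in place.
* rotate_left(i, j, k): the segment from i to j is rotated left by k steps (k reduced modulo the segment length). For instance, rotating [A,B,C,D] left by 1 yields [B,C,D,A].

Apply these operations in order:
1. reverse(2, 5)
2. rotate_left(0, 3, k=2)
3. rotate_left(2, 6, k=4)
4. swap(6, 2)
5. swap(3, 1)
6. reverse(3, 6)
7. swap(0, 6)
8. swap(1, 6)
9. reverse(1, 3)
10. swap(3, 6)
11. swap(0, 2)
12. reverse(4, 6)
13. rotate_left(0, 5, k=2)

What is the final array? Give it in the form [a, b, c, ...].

After 1 (reverse(2, 5)): [3, 6, 2, 4, 0, 1, 5]
After 2 (rotate_left(0, 3, k=2)): [2, 4, 3, 6, 0, 1, 5]
After 3 (rotate_left(2, 6, k=4)): [2, 4, 5, 3, 6, 0, 1]
After 4 (swap(6, 2)): [2, 4, 1, 3, 6, 0, 5]
After 5 (swap(3, 1)): [2, 3, 1, 4, 6, 0, 5]
After 6 (reverse(3, 6)): [2, 3, 1, 5, 0, 6, 4]
After 7 (swap(0, 6)): [4, 3, 1, 5, 0, 6, 2]
After 8 (swap(1, 6)): [4, 2, 1, 5, 0, 6, 3]
After 9 (reverse(1, 3)): [4, 5, 1, 2, 0, 6, 3]
After 10 (swap(3, 6)): [4, 5, 1, 3, 0, 6, 2]
After 11 (swap(0, 2)): [1, 5, 4, 3, 0, 6, 2]
After 12 (reverse(4, 6)): [1, 5, 4, 3, 2, 6, 0]
After 13 (rotate_left(0, 5, k=2)): [4, 3, 2, 6, 1, 5, 0]

Answer: [4, 3, 2, 6, 1, 5, 0]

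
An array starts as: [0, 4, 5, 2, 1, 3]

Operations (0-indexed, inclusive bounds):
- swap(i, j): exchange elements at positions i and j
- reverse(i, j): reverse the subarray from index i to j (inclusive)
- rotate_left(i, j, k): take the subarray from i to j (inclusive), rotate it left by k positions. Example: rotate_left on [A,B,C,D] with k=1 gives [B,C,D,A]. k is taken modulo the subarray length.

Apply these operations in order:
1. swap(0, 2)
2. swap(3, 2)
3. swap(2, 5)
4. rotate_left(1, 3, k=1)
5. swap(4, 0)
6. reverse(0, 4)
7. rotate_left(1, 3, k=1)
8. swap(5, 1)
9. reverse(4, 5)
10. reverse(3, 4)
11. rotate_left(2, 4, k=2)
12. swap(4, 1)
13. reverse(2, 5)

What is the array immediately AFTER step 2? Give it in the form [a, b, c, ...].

Answer: [5, 4, 2, 0, 1, 3]

Derivation:
After 1 (swap(0, 2)): [5, 4, 0, 2, 1, 3]
After 2 (swap(3, 2)): [5, 4, 2, 0, 1, 3]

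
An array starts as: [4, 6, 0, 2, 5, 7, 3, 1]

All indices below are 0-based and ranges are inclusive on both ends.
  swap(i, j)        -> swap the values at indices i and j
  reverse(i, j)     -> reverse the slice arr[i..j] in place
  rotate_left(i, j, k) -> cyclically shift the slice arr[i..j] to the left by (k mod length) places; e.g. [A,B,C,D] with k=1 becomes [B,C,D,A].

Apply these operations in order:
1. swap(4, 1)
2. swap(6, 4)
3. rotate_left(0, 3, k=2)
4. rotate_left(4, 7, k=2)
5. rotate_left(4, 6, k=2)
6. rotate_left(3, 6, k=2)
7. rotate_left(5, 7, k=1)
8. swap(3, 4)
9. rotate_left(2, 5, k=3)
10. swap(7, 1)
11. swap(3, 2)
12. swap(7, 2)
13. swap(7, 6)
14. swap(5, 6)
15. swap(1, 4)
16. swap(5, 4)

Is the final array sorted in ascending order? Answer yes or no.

Answer: yes

Derivation:
After 1 (swap(4, 1)): [4, 5, 0, 2, 6, 7, 3, 1]
After 2 (swap(6, 4)): [4, 5, 0, 2, 3, 7, 6, 1]
After 3 (rotate_left(0, 3, k=2)): [0, 2, 4, 5, 3, 7, 6, 1]
After 4 (rotate_left(4, 7, k=2)): [0, 2, 4, 5, 6, 1, 3, 7]
After 5 (rotate_left(4, 6, k=2)): [0, 2, 4, 5, 3, 6, 1, 7]
After 6 (rotate_left(3, 6, k=2)): [0, 2, 4, 6, 1, 5, 3, 7]
After 7 (rotate_left(5, 7, k=1)): [0, 2, 4, 6, 1, 3, 7, 5]
After 8 (swap(3, 4)): [0, 2, 4, 1, 6, 3, 7, 5]
After 9 (rotate_left(2, 5, k=3)): [0, 2, 3, 4, 1, 6, 7, 5]
After 10 (swap(7, 1)): [0, 5, 3, 4, 1, 6, 7, 2]
After 11 (swap(3, 2)): [0, 5, 4, 3, 1, 6, 7, 2]
After 12 (swap(7, 2)): [0, 5, 2, 3, 1, 6, 7, 4]
After 13 (swap(7, 6)): [0, 5, 2, 3, 1, 6, 4, 7]
After 14 (swap(5, 6)): [0, 5, 2, 3, 1, 4, 6, 7]
After 15 (swap(1, 4)): [0, 1, 2, 3, 5, 4, 6, 7]
After 16 (swap(5, 4)): [0, 1, 2, 3, 4, 5, 6, 7]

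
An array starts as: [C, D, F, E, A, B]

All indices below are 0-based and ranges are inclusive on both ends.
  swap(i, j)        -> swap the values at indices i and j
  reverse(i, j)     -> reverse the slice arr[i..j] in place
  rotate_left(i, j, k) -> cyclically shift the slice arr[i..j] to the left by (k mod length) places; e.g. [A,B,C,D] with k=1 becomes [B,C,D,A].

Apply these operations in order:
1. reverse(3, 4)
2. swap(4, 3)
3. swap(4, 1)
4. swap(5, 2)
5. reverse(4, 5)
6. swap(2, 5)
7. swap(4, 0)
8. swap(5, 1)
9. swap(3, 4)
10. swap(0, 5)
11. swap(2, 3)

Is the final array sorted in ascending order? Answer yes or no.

Answer: yes

Derivation:
After 1 (reverse(3, 4)): [C, D, F, A, E, B]
After 2 (swap(4, 3)): [C, D, F, E, A, B]
After 3 (swap(4, 1)): [C, A, F, E, D, B]
After 4 (swap(5, 2)): [C, A, B, E, D, F]
After 5 (reverse(4, 5)): [C, A, B, E, F, D]
After 6 (swap(2, 5)): [C, A, D, E, F, B]
After 7 (swap(4, 0)): [F, A, D, E, C, B]
After 8 (swap(5, 1)): [F, B, D, E, C, A]
After 9 (swap(3, 4)): [F, B, D, C, E, A]
After 10 (swap(0, 5)): [A, B, D, C, E, F]
After 11 (swap(2, 3)): [A, B, C, D, E, F]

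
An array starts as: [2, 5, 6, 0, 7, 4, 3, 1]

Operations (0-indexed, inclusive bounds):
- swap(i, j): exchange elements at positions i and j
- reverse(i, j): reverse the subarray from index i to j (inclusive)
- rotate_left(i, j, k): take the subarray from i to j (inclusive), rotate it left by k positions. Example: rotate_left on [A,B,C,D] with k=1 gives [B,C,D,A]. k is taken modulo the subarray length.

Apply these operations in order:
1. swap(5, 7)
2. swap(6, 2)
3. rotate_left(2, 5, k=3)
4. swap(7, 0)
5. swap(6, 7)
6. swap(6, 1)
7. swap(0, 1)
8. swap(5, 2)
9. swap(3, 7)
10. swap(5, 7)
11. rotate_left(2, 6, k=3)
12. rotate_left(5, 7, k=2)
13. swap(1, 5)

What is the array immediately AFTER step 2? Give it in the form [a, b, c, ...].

After 1 (swap(5, 7)): [2, 5, 6, 0, 7, 1, 3, 4]
After 2 (swap(6, 2)): [2, 5, 3, 0, 7, 1, 6, 4]

Answer: [2, 5, 3, 0, 7, 1, 6, 4]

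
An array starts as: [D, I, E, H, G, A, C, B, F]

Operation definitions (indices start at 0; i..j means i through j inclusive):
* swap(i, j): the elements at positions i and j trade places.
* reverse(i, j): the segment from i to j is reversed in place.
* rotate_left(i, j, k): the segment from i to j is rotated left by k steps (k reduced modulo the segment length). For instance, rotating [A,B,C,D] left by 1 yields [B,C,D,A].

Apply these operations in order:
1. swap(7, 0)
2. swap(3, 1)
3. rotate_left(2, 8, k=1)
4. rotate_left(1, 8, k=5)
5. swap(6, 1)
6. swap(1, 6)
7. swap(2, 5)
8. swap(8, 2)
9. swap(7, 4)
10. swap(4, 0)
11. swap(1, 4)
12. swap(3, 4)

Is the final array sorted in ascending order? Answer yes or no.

Answer: yes

Derivation:
After 1 (swap(7, 0)): [B, I, E, H, G, A, C, D, F]
After 2 (swap(3, 1)): [B, H, E, I, G, A, C, D, F]
After 3 (rotate_left(2, 8, k=1)): [B, H, I, G, A, C, D, F, E]
After 4 (rotate_left(1, 8, k=5)): [B, D, F, E, H, I, G, A, C]
After 5 (swap(6, 1)): [B, G, F, E, H, I, D, A, C]
After 6 (swap(1, 6)): [B, D, F, E, H, I, G, A, C]
After 7 (swap(2, 5)): [B, D, I, E, H, F, G, A, C]
After 8 (swap(8, 2)): [B, D, C, E, H, F, G, A, I]
After 9 (swap(7, 4)): [B, D, C, E, A, F, G, H, I]
After 10 (swap(4, 0)): [A, D, C, E, B, F, G, H, I]
After 11 (swap(1, 4)): [A, B, C, E, D, F, G, H, I]
After 12 (swap(3, 4)): [A, B, C, D, E, F, G, H, I]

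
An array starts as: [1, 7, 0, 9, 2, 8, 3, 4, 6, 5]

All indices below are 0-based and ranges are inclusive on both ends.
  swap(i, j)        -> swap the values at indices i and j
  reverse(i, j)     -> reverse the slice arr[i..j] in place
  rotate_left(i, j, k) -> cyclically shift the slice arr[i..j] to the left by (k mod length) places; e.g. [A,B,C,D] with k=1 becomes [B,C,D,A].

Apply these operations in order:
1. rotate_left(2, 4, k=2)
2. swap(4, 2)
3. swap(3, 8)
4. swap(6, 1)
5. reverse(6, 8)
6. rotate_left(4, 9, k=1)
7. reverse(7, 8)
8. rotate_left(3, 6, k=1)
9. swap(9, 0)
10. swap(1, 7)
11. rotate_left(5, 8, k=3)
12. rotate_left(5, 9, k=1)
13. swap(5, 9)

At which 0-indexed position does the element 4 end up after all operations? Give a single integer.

After 1 (rotate_left(2, 4, k=2)): [1, 7, 2, 0, 9, 8, 3, 4, 6, 5]
After 2 (swap(4, 2)): [1, 7, 9, 0, 2, 8, 3, 4, 6, 5]
After 3 (swap(3, 8)): [1, 7, 9, 6, 2, 8, 3, 4, 0, 5]
After 4 (swap(6, 1)): [1, 3, 9, 6, 2, 8, 7, 4, 0, 5]
After 5 (reverse(6, 8)): [1, 3, 9, 6, 2, 8, 0, 4, 7, 5]
After 6 (rotate_left(4, 9, k=1)): [1, 3, 9, 6, 8, 0, 4, 7, 5, 2]
After 7 (reverse(7, 8)): [1, 3, 9, 6, 8, 0, 4, 5, 7, 2]
After 8 (rotate_left(3, 6, k=1)): [1, 3, 9, 8, 0, 4, 6, 5, 7, 2]
After 9 (swap(9, 0)): [2, 3, 9, 8, 0, 4, 6, 5, 7, 1]
After 10 (swap(1, 7)): [2, 5, 9, 8, 0, 4, 6, 3, 7, 1]
After 11 (rotate_left(5, 8, k=3)): [2, 5, 9, 8, 0, 7, 4, 6, 3, 1]
After 12 (rotate_left(5, 9, k=1)): [2, 5, 9, 8, 0, 4, 6, 3, 1, 7]
After 13 (swap(5, 9)): [2, 5, 9, 8, 0, 7, 6, 3, 1, 4]

Answer: 9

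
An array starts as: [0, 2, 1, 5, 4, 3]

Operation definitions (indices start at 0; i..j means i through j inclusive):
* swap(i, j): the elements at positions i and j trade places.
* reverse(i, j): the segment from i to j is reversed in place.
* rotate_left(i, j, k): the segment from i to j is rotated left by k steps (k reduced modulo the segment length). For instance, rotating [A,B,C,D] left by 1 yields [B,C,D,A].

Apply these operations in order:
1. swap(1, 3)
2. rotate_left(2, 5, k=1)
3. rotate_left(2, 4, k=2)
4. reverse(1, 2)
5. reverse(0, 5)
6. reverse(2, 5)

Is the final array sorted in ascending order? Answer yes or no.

Answer: no

Derivation:
After 1 (swap(1, 3)): [0, 5, 1, 2, 4, 3]
After 2 (rotate_left(2, 5, k=1)): [0, 5, 2, 4, 3, 1]
After 3 (rotate_left(2, 4, k=2)): [0, 5, 3, 2, 4, 1]
After 4 (reverse(1, 2)): [0, 3, 5, 2, 4, 1]
After 5 (reverse(0, 5)): [1, 4, 2, 5, 3, 0]
After 6 (reverse(2, 5)): [1, 4, 0, 3, 5, 2]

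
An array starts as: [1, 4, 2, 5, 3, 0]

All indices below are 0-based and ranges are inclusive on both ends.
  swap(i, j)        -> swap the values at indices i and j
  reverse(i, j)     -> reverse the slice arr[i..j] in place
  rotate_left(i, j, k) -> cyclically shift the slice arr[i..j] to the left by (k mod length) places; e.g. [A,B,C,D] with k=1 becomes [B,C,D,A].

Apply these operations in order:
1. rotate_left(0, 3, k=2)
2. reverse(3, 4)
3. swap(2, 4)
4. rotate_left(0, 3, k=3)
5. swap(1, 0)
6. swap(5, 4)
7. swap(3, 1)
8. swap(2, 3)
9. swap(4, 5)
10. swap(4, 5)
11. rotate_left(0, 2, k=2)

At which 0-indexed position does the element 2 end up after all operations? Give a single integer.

After 1 (rotate_left(0, 3, k=2)): [2, 5, 1, 4, 3, 0]
After 2 (reverse(3, 4)): [2, 5, 1, 3, 4, 0]
After 3 (swap(2, 4)): [2, 5, 4, 3, 1, 0]
After 4 (rotate_left(0, 3, k=3)): [3, 2, 5, 4, 1, 0]
After 5 (swap(1, 0)): [2, 3, 5, 4, 1, 0]
After 6 (swap(5, 4)): [2, 3, 5, 4, 0, 1]
After 7 (swap(3, 1)): [2, 4, 5, 3, 0, 1]
After 8 (swap(2, 3)): [2, 4, 3, 5, 0, 1]
After 9 (swap(4, 5)): [2, 4, 3, 5, 1, 0]
After 10 (swap(4, 5)): [2, 4, 3, 5, 0, 1]
After 11 (rotate_left(0, 2, k=2)): [3, 2, 4, 5, 0, 1]

Answer: 1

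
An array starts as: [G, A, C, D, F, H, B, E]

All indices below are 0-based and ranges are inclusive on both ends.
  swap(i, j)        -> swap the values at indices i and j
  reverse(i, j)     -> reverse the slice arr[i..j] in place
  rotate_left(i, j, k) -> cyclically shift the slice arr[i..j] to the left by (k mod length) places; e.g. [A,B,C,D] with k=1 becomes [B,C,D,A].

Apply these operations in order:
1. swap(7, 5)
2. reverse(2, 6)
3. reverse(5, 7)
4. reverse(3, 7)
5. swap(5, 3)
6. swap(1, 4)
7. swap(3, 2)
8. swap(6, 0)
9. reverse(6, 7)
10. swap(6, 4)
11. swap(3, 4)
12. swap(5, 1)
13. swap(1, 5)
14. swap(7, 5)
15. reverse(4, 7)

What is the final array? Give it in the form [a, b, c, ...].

After 1 (swap(7, 5)): [G, A, C, D, F, E, B, H]
After 2 (reverse(2, 6)): [G, A, B, E, F, D, C, H]
After 3 (reverse(5, 7)): [G, A, B, E, F, H, C, D]
After 4 (reverse(3, 7)): [G, A, B, D, C, H, F, E]
After 5 (swap(5, 3)): [G, A, B, H, C, D, F, E]
After 6 (swap(1, 4)): [G, C, B, H, A, D, F, E]
After 7 (swap(3, 2)): [G, C, H, B, A, D, F, E]
After 8 (swap(6, 0)): [F, C, H, B, A, D, G, E]
After 9 (reverse(6, 7)): [F, C, H, B, A, D, E, G]
After 10 (swap(6, 4)): [F, C, H, B, E, D, A, G]
After 11 (swap(3, 4)): [F, C, H, E, B, D, A, G]
After 12 (swap(5, 1)): [F, D, H, E, B, C, A, G]
After 13 (swap(1, 5)): [F, C, H, E, B, D, A, G]
After 14 (swap(7, 5)): [F, C, H, E, B, G, A, D]
After 15 (reverse(4, 7)): [F, C, H, E, D, A, G, B]

Answer: [F, C, H, E, D, A, G, B]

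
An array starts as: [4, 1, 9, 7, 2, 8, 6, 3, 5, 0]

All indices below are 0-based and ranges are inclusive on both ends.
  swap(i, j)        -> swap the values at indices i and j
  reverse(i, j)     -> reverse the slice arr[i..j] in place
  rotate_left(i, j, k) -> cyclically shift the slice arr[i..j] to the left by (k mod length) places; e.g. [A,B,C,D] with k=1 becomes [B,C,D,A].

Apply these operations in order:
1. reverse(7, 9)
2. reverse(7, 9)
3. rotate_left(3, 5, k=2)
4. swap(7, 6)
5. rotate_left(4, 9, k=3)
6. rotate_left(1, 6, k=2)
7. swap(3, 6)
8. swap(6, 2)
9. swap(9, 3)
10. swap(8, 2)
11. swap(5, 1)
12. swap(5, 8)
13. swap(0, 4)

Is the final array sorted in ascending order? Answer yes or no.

Answer: yes

Derivation:
After 1 (reverse(7, 9)): [4, 1, 9, 7, 2, 8, 6, 0, 5, 3]
After 2 (reverse(7, 9)): [4, 1, 9, 7, 2, 8, 6, 3, 5, 0]
After 3 (rotate_left(3, 5, k=2)): [4, 1, 9, 8, 7, 2, 6, 3, 5, 0]
After 4 (swap(7, 6)): [4, 1, 9, 8, 7, 2, 3, 6, 5, 0]
After 5 (rotate_left(4, 9, k=3)): [4, 1, 9, 8, 6, 5, 0, 7, 2, 3]
After 6 (rotate_left(1, 6, k=2)): [4, 8, 6, 5, 0, 1, 9, 7, 2, 3]
After 7 (swap(3, 6)): [4, 8, 6, 9, 0, 1, 5, 7, 2, 3]
After 8 (swap(6, 2)): [4, 8, 5, 9, 0, 1, 6, 7, 2, 3]
After 9 (swap(9, 3)): [4, 8, 5, 3, 0, 1, 6, 7, 2, 9]
After 10 (swap(8, 2)): [4, 8, 2, 3, 0, 1, 6, 7, 5, 9]
After 11 (swap(5, 1)): [4, 1, 2, 3, 0, 8, 6, 7, 5, 9]
After 12 (swap(5, 8)): [4, 1, 2, 3, 0, 5, 6, 7, 8, 9]
After 13 (swap(0, 4)): [0, 1, 2, 3, 4, 5, 6, 7, 8, 9]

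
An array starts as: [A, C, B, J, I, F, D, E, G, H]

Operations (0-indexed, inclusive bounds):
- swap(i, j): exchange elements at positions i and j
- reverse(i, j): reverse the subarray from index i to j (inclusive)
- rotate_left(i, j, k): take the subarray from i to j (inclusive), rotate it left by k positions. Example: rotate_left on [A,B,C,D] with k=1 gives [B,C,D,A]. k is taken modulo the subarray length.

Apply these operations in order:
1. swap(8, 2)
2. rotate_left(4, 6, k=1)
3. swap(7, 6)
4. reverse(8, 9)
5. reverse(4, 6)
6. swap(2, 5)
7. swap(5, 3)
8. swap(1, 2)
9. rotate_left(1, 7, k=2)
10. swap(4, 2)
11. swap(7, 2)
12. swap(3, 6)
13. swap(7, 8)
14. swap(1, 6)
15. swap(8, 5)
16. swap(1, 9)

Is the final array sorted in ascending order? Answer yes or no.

After 1 (swap(8, 2)): [A, C, G, J, I, F, D, E, B, H]
After 2 (rotate_left(4, 6, k=1)): [A, C, G, J, F, D, I, E, B, H]
After 3 (swap(7, 6)): [A, C, G, J, F, D, E, I, B, H]
After 4 (reverse(8, 9)): [A, C, G, J, F, D, E, I, H, B]
After 5 (reverse(4, 6)): [A, C, G, J, E, D, F, I, H, B]
After 6 (swap(2, 5)): [A, C, D, J, E, G, F, I, H, B]
After 7 (swap(5, 3)): [A, C, D, G, E, J, F, I, H, B]
After 8 (swap(1, 2)): [A, D, C, G, E, J, F, I, H, B]
After 9 (rotate_left(1, 7, k=2)): [A, G, E, J, F, I, D, C, H, B]
After 10 (swap(4, 2)): [A, G, F, J, E, I, D, C, H, B]
After 11 (swap(7, 2)): [A, G, C, J, E, I, D, F, H, B]
After 12 (swap(3, 6)): [A, G, C, D, E, I, J, F, H, B]
After 13 (swap(7, 8)): [A, G, C, D, E, I, J, H, F, B]
After 14 (swap(1, 6)): [A, J, C, D, E, I, G, H, F, B]
After 15 (swap(8, 5)): [A, J, C, D, E, F, G, H, I, B]
After 16 (swap(1, 9)): [A, B, C, D, E, F, G, H, I, J]

Answer: yes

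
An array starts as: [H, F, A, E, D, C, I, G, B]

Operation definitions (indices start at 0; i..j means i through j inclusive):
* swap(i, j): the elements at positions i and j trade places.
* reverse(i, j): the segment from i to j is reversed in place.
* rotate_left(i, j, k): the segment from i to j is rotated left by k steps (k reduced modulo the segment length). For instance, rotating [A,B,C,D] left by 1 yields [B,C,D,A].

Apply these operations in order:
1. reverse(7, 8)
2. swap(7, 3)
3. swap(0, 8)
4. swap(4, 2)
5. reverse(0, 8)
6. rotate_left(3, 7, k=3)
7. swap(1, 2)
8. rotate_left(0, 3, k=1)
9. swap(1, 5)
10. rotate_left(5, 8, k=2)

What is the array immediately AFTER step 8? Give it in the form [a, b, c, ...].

After 1 (reverse(7, 8)): [H, F, A, E, D, C, I, B, G]
After 2 (swap(7, 3)): [H, F, A, B, D, C, I, E, G]
After 3 (swap(0, 8)): [G, F, A, B, D, C, I, E, H]
After 4 (swap(4, 2)): [G, F, D, B, A, C, I, E, H]
After 5 (reverse(0, 8)): [H, E, I, C, A, B, D, F, G]
After 6 (rotate_left(3, 7, k=3)): [H, E, I, D, F, C, A, B, G]
After 7 (swap(1, 2)): [H, I, E, D, F, C, A, B, G]
After 8 (rotate_left(0, 3, k=1)): [I, E, D, H, F, C, A, B, G]

Answer: [I, E, D, H, F, C, A, B, G]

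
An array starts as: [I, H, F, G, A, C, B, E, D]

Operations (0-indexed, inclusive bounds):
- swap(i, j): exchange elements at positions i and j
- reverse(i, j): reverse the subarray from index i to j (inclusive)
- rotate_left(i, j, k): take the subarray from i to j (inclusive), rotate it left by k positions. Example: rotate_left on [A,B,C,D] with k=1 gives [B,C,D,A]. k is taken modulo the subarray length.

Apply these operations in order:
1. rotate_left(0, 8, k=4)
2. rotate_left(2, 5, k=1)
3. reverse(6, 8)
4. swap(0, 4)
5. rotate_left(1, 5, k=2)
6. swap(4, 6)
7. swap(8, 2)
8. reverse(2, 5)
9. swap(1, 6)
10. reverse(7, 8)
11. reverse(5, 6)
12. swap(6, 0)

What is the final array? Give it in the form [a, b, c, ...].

After 1 (rotate_left(0, 8, k=4)): [A, C, B, E, D, I, H, F, G]
After 2 (rotate_left(2, 5, k=1)): [A, C, E, D, I, B, H, F, G]
After 3 (reverse(6, 8)): [A, C, E, D, I, B, G, F, H]
After 4 (swap(0, 4)): [I, C, E, D, A, B, G, F, H]
After 5 (rotate_left(1, 5, k=2)): [I, D, A, B, C, E, G, F, H]
After 6 (swap(4, 6)): [I, D, A, B, G, E, C, F, H]
After 7 (swap(8, 2)): [I, D, H, B, G, E, C, F, A]
After 8 (reverse(2, 5)): [I, D, E, G, B, H, C, F, A]
After 9 (swap(1, 6)): [I, C, E, G, B, H, D, F, A]
After 10 (reverse(7, 8)): [I, C, E, G, B, H, D, A, F]
After 11 (reverse(5, 6)): [I, C, E, G, B, D, H, A, F]
After 12 (swap(6, 0)): [H, C, E, G, B, D, I, A, F]

Answer: [H, C, E, G, B, D, I, A, F]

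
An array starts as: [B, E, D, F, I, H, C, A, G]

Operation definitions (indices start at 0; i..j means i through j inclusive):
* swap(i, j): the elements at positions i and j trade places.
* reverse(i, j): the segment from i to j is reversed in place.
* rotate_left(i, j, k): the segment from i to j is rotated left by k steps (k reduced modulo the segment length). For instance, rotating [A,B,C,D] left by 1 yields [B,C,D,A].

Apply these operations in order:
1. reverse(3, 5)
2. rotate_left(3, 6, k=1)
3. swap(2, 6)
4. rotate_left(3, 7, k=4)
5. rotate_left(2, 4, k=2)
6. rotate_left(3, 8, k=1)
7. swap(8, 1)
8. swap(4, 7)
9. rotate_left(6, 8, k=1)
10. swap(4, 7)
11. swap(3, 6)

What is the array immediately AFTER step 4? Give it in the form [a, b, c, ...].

Answer: [B, E, H, A, I, F, C, D, G]

Derivation:
After 1 (reverse(3, 5)): [B, E, D, H, I, F, C, A, G]
After 2 (rotate_left(3, 6, k=1)): [B, E, D, I, F, C, H, A, G]
After 3 (swap(2, 6)): [B, E, H, I, F, C, D, A, G]
After 4 (rotate_left(3, 7, k=4)): [B, E, H, A, I, F, C, D, G]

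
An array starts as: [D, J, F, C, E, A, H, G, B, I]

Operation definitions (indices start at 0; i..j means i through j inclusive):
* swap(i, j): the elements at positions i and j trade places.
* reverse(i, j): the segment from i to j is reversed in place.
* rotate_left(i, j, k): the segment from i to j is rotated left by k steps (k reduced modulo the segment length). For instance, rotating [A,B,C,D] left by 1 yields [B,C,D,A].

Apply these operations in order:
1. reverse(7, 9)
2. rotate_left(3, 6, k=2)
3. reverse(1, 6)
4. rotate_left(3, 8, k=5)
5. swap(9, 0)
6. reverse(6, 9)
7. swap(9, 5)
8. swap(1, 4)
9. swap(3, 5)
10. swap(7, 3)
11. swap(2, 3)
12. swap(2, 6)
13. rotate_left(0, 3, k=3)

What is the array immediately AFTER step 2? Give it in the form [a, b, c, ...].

After 1 (reverse(7, 9)): [D, J, F, C, E, A, H, I, B, G]
After 2 (rotate_left(3, 6, k=2)): [D, J, F, A, H, C, E, I, B, G]

Answer: [D, J, F, A, H, C, E, I, B, G]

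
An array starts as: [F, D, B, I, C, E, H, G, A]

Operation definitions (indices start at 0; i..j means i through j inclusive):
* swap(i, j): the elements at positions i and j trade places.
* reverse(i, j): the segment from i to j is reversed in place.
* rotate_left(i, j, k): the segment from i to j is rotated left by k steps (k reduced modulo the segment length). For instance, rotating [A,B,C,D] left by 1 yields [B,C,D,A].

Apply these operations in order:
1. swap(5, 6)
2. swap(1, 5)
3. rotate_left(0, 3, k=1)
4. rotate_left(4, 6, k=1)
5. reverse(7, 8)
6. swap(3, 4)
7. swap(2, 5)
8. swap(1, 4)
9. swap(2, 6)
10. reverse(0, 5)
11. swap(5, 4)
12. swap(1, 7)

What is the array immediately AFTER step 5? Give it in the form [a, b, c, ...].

Answer: [H, B, I, F, D, E, C, A, G]

Derivation:
After 1 (swap(5, 6)): [F, D, B, I, C, H, E, G, A]
After 2 (swap(1, 5)): [F, H, B, I, C, D, E, G, A]
After 3 (rotate_left(0, 3, k=1)): [H, B, I, F, C, D, E, G, A]
After 4 (rotate_left(4, 6, k=1)): [H, B, I, F, D, E, C, G, A]
After 5 (reverse(7, 8)): [H, B, I, F, D, E, C, A, G]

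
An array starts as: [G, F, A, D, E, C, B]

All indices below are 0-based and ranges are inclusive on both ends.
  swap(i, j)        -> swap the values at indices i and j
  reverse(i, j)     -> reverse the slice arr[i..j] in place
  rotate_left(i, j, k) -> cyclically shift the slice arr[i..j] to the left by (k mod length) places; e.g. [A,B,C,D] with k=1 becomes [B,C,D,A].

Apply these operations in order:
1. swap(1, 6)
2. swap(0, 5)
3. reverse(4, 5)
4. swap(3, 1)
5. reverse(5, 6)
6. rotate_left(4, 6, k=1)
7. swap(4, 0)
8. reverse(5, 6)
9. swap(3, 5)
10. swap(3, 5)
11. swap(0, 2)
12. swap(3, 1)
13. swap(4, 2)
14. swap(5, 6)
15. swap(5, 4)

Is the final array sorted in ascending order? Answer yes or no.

Answer: yes

Derivation:
After 1 (swap(1, 6)): [G, B, A, D, E, C, F]
After 2 (swap(0, 5)): [C, B, A, D, E, G, F]
After 3 (reverse(4, 5)): [C, B, A, D, G, E, F]
After 4 (swap(3, 1)): [C, D, A, B, G, E, F]
After 5 (reverse(5, 6)): [C, D, A, B, G, F, E]
After 6 (rotate_left(4, 6, k=1)): [C, D, A, B, F, E, G]
After 7 (swap(4, 0)): [F, D, A, B, C, E, G]
After 8 (reverse(5, 6)): [F, D, A, B, C, G, E]
After 9 (swap(3, 5)): [F, D, A, G, C, B, E]
After 10 (swap(3, 5)): [F, D, A, B, C, G, E]
After 11 (swap(0, 2)): [A, D, F, B, C, G, E]
After 12 (swap(3, 1)): [A, B, F, D, C, G, E]
After 13 (swap(4, 2)): [A, B, C, D, F, G, E]
After 14 (swap(5, 6)): [A, B, C, D, F, E, G]
After 15 (swap(5, 4)): [A, B, C, D, E, F, G]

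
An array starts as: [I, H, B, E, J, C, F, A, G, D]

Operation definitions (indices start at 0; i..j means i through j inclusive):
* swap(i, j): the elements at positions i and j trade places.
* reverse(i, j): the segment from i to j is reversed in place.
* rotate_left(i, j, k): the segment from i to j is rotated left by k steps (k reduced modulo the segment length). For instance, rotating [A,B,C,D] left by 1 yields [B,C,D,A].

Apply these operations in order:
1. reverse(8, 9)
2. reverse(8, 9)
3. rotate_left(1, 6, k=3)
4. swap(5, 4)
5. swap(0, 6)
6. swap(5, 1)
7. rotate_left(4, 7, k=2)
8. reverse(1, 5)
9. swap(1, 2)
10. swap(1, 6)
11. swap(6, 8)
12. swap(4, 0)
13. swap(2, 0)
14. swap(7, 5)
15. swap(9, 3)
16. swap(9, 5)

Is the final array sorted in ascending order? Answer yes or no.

After 1 (reverse(8, 9)): [I, H, B, E, J, C, F, A, D, G]
After 2 (reverse(8, 9)): [I, H, B, E, J, C, F, A, G, D]
After 3 (rotate_left(1, 6, k=3)): [I, J, C, F, H, B, E, A, G, D]
After 4 (swap(5, 4)): [I, J, C, F, B, H, E, A, G, D]
After 5 (swap(0, 6)): [E, J, C, F, B, H, I, A, G, D]
After 6 (swap(5, 1)): [E, H, C, F, B, J, I, A, G, D]
After 7 (rotate_left(4, 7, k=2)): [E, H, C, F, I, A, B, J, G, D]
After 8 (reverse(1, 5)): [E, A, I, F, C, H, B, J, G, D]
After 9 (swap(1, 2)): [E, I, A, F, C, H, B, J, G, D]
After 10 (swap(1, 6)): [E, B, A, F, C, H, I, J, G, D]
After 11 (swap(6, 8)): [E, B, A, F, C, H, G, J, I, D]
After 12 (swap(4, 0)): [C, B, A, F, E, H, G, J, I, D]
After 13 (swap(2, 0)): [A, B, C, F, E, H, G, J, I, D]
After 14 (swap(7, 5)): [A, B, C, F, E, J, G, H, I, D]
After 15 (swap(9, 3)): [A, B, C, D, E, J, G, H, I, F]
After 16 (swap(9, 5)): [A, B, C, D, E, F, G, H, I, J]

Answer: yes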